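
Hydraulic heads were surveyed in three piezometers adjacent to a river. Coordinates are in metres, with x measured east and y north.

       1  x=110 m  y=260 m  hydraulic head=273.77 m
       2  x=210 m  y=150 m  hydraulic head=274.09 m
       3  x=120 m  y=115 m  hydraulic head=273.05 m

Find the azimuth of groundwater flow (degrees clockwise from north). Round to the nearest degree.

Taking 1 as reference: 2−1 = (100, -110, +0.32); 3−1 = (10, -145, -0.72).
Solve a·Δx + b·Δy = Δh: det = 100·(-145) − 10·(-110) = -13400.
∂h/∂x = [(+0.32)·(-145) − (-0.72)·(-110)] / -13400 = +0.009373
∂h/∂y = [100·(-0.72) − 10·(+0.32)] / -13400 = +0.005612
Flow direction (−∇h) has components (-0.009373 E, -0.005612 N).
Azimuth = atan2(E, N) = atan2(-0.009373, -0.005612) = 239.1° ≈ 239°.

239°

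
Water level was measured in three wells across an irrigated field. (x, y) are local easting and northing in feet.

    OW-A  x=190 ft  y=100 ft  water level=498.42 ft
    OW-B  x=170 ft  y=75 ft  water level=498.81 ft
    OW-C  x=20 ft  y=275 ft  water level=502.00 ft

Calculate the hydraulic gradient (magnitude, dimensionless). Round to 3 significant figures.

0.0204

Taking OW-A as reference: OW-B−OW-A = (-20, -25, +0.39); OW-C−OW-A = (-170, 175, +3.58).
Determinant of the coordinate differences = (-20)·175 − (-170)·(-25) = -7750.
∂h/∂x = [(+0.39)·175 − (+3.58)·(-25)] / -7750 = -0.02035
∂h/∂y = [(-20)·(+3.58) − (-170)·(+0.39)] / -7750 = +0.0006839
|∇h| = √(-0.02035² + 0.0006839²) = 0.02036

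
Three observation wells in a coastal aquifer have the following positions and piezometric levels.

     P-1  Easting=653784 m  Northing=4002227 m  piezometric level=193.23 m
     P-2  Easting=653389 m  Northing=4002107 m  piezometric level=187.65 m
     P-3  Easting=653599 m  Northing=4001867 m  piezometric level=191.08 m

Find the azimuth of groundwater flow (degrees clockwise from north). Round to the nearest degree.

Differences from P-1: to P-2 (Δx, Δy, Δh) = (-395, -120, -5.58); to P-3 = (-185, -360, -2.15).
Determinant of the coordinate differences = (-395)·(-360) − (-185)·(-120) = 120000.
∂h/∂x = [(-5.58)·(-360) − (-2.15)·(-120)] / 120000 = +0.01459
∂h/∂y = [(-395)·(-2.15) − (-185)·(-5.58)] / 120000 = -0.001525
Flow direction (−∇h) has components (-0.01459 E, +0.001525 N).
Azimuth = atan2(E, N) = atan2(-0.01459, +0.001525) = 276.0° ≈ 276°.

276°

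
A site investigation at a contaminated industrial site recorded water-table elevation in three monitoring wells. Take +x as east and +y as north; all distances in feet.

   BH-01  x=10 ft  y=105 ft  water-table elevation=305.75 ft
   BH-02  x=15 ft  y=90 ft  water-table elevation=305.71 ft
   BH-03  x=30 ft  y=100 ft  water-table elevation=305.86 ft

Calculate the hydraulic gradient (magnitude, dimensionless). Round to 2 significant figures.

0.0083

With h = a·x + b·y + c and BH-01 as origin, the differences give:
  5·a + (-15)·b = -0.04
  20·a + (-5)·b = +0.11
Eliminate b (×(-5) and ×(-15), subtract): 275·a = 1.850 → a = ∂h/∂x = +0.006727
Back-substitute: b = ∂h/∂y = +0.004909.
|∇h| = √(0.006727² + 0.004909²) = 0.008328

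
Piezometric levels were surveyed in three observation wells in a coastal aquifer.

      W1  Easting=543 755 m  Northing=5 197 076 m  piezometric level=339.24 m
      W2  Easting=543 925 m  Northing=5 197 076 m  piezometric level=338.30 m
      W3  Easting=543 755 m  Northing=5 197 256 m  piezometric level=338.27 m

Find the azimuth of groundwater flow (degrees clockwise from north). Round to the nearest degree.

046°

∂h/∂x = (338.30 − 339.24) / (543925 − 543755) = -0.005529
∂h/∂y = (338.27 − 339.24) / (5197256 − 5197076) = -0.005389
Flow direction (−∇h) has components (+0.005529 E, +0.005389 N).
Azimuth = atan2(E, N) = atan2(+0.005529, +0.005389) = 45.7° ≈ 046°.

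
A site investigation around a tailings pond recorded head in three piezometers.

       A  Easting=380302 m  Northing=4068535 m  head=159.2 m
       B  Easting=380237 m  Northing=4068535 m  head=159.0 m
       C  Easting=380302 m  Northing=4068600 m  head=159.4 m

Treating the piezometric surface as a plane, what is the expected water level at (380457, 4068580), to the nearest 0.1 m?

∂h/∂x = (159.0 − 159.2) / (380237 − 380302) = +0.003077
∂h/∂y = (159.4 − 159.2) / (4068600 − 4068535) = +0.003077
h(380457, 4068580) = 159.2 + (+0.003077)·(155) + (+0.003077)·(45) = 159.2 +0.477 +0.138 = 159.815 m.

159.8 m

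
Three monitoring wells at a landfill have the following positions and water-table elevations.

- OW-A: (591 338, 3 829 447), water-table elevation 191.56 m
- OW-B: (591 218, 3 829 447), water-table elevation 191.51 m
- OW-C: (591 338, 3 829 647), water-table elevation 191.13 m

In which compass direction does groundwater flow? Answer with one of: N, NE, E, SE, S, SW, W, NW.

∂h/∂x = (191.51 − 191.56) / (591218 − 591338) = +0.0004167
∂h/∂y = (191.13 − 191.56) / (3829647 − 3829447) = -0.002150
Flow = −∇h = (-0.0004167 east, +0.002150 north), which points north.

N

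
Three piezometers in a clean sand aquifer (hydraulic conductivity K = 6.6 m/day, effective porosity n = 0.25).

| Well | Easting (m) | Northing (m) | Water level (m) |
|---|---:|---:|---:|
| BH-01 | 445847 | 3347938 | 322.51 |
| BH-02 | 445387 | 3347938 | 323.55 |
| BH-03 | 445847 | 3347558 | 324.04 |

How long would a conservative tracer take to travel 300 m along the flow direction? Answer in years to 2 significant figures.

6.7 years

∂h/∂x = (323.55 − 322.51) / (445387 − 445847) = -0.002261
∂h/∂y = (324.04 − 322.51) / (3347558 − 3347938) = -0.004026
|∇h| = √(-0.002261² + -0.004026²) = 0.004617
Seepage velocity v = K·i/n = 6.6 × 0.004617 / 0.25 = 0.1219 m/day.
t = 300 / 0.1219 = 2461 days = 6.74 years.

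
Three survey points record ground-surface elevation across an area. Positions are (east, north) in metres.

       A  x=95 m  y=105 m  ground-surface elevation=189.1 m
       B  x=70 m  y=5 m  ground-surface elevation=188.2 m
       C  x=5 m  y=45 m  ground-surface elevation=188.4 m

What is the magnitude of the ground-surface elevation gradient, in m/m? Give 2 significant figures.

0.0087 m/m

With z = a·x + b·y + c and A as origin, the differences give:
  (-25)·a + (-100)·b = -0.9
  (-90)·a + (-60)·b = -0.7
Eliminate b (×(-60) and ×(-100), subtract): -7500·a = -16.00 → a = ∂z/∂x = +0.002133
Back-substitute: b = ∂z/∂y = +0.008467.
|∇f| = √(0.002133² + 0.008467²) = 0.008732 m/m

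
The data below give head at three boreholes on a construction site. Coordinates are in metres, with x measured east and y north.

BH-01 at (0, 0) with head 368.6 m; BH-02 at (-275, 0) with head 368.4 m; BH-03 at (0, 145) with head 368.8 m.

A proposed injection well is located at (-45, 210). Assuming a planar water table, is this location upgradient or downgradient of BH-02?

upgradient

∂h/∂x = (368.4 − 368.6) / (-275 − 0) = +0.0007273
∂h/∂y = (368.8 − 368.6) / (145 − 0) = +0.001379
Head at (-45, 210) = 368.6 + (+0.0007273)·(-45) + (+0.001379)·(210) = 368.86 m.
That is higher than the 368.4 m at BH-02, so the point is upgradient.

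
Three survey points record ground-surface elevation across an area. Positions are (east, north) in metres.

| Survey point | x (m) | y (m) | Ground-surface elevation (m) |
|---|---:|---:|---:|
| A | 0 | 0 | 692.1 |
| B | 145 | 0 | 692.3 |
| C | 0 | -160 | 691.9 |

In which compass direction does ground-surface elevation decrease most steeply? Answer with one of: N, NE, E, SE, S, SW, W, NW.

SW

∂z/∂x = (692.3 − 692.1) / (145 − 0) = +0.001379
∂z/∂y = (691.9 − 692.1) / (-160 − 0) = +0.001250
Steepest decrease is along −∇f = (-0.001379 E, -0.001250 N) → southwest.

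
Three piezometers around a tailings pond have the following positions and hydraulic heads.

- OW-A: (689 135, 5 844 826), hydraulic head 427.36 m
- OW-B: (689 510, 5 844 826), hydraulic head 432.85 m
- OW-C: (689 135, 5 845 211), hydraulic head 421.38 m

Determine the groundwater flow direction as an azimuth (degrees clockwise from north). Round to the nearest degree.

317°

∂h/∂x = (432.85 − 427.36) / (689510 − 689135) = +0.01464
∂h/∂y = (421.38 − 427.36) / (5845211 − 5844826) = -0.01553
Flow direction (−∇h) has components (-0.01464 E, +0.01553 N).
Azimuth = atan2(E, N) = atan2(-0.01464, +0.01553) = 316.7° ≈ 317°.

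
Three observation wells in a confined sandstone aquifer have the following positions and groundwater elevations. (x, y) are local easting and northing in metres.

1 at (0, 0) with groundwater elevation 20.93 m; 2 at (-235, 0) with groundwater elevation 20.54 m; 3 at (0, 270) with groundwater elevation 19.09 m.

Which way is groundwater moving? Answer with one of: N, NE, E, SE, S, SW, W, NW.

N

∂h/∂x = (20.54 − 20.93) / (-235 − 0) = +0.001660
∂h/∂y = (19.09 − 20.93) / (270 − 0) = -0.006815
Flow = −∇h = (-0.001660 east, +0.006815 north), which points north.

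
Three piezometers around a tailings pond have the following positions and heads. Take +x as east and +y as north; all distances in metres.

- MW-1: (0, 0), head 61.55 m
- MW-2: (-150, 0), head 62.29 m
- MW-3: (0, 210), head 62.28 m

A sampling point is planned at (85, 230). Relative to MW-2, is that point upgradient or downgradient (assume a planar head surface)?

∂h/∂x = (62.29 − 61.55) / (-150 − 0) = -0.004933
∂h/∂y = (62.28 − 61.55) / (210 − 0) = +0.003476
Head at (85, 230) = 61.55 + (-0.004933)·(85) + (+0.003476)·(230) = 61.93 m.
That is lower than the 62.29 m at MW-2, so the point is downgradient.

downgradient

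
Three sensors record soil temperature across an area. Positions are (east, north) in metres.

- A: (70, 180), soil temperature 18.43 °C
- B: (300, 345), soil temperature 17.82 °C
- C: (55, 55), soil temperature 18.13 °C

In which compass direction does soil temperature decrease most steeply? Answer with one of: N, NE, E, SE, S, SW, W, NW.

SE

Three-point gradient (reference A): Δ to B = (230, 165, -0.61), Δ to C = (-15, -125, -0.30).
∂T/∂x = -0.004786, ∂T/∂y = +0.002974 (det = -26275).
Steepest decrease is along −∇f = (+0.004786 E, -0.002974 N) → southeast.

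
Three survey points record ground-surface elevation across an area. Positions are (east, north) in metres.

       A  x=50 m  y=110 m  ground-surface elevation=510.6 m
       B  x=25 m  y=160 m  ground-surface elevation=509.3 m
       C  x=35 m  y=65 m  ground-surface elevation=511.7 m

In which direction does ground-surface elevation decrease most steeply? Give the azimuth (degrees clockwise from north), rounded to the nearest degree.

356°

With z = a·x + b·y + c and A as origin, the differences give:
  (-25)·a + 50·b = -1.3
  (-15)·a + (-45)·b = +1.1
Eliminate b (×(-45) and ×50, subtract): 1875·a = 3.50 → a = ∂z/∂x = +0.001867
Back-substitute: b = ∂z/∂y = -0.02507.
Steepest decrease is along −∇f: components (-0.001867 E, +0.02507 N).
Azimuth = atan2(-0.001867, +0.02507) = 355.7° ≈ 356°.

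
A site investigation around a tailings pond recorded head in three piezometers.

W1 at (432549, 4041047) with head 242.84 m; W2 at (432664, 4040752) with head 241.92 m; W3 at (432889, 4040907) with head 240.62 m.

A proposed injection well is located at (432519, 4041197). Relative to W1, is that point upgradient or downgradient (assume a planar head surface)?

upgradient

Three-point gradient (reference W1): Δ to W2 = (115, -295, -0.92), Δ to W3 = (340, -140, -2.22).
∂h/∂x = -0.006248, ∂h/∂y = +0.0006829 (det = 84200).
Head at (432519, 4041197) = 242.84 + (-0.006248)·(-30) + (+0.0006829)·(150) = 243.13 m.
That is higher than the 242.84 m at W1, so the point is upgradient.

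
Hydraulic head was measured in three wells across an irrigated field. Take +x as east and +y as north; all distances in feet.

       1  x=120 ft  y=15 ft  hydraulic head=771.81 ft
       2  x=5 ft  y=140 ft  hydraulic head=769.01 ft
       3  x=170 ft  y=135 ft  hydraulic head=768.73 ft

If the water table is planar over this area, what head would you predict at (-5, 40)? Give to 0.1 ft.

771.5 ft

With h = a·x + b·y + c and 1 as origin, the differences give:
  (-115)·a + 125·b = -2.80
  50·a + 120·b = -3.08
Eliminate b (×120 and ×125, subtract): -20050·a = 49.000 → a = ∂h/∂x = -0.002444
Back-substitute: b = ∂h/∂y = -0.02465.
h(-5, 40) = 771.81 + (-0.002444)·(-125) + (-0.02465)·(25) = 771.81 +0.305 -0.616 = 771.499 ft.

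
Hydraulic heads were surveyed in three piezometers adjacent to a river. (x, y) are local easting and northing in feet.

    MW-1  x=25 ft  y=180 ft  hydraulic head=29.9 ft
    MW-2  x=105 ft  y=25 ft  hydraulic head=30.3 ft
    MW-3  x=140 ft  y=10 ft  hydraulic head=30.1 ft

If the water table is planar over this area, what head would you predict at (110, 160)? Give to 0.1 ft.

With h = a·x + b·y + c and MW-1 as origin, the differences give:
  80·a + (-155)·b = +0.4
  115·a + (-170)·b = +0.2
Eliminate b (×(-170) and ×(-155), subtract): 4225·a = -37.00 → a = ∂h/∂x = -0.008757
Back-substitute: b = ∂h/∂y = -0.007101.
h(110, 160) = 29.9 + (-0.008757)·(85) + (-0.007101)·(-20) = 29.9 -0.744 +0.142 = 29.298 ft.

29.3 ft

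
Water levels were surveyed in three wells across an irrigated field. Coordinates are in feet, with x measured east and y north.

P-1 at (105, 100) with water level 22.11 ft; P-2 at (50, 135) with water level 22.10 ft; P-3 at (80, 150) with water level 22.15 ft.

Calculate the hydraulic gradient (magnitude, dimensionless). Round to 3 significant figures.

With h = a·x + b·y + c and P-1 as origin, the differences give:
  (-55)·a + 35·b = -0.01
  (-25)·a + 50·b = +0.04
Eliminate b (×50 and ×35, subtract): -1875·a = -1.900 → a = ∂h/∂x = +0.001013
Back-substitute: b = ∂h/∂y = +0.001307.
|∇h| = √(0.001013² + 0.001307²) = 0.001654

0.00165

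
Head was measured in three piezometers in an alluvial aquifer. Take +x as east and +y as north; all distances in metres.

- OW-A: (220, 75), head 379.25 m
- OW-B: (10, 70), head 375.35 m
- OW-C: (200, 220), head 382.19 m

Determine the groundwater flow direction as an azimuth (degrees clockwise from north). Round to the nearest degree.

218°

Taking OW-A as reference: OW-B−OW-A = (-210, -5, -3.90); OW-C−OW-A = (-20, 145, +2.94).
Solve a·Δx + b·Δy = Δh: det = (-210)·145 − (-20)·(-5) = -30550.
∂h/∂x = [(-3.90)·145 − (+2.94)·(-5)] / -30550 = +0.01803
∂h/∂y = [(-210)·(+2.94) − (-20)·(-3.90)] / -30550 = +0.02276
Flow direction (−∇h) has components (-0.01803 E, -0.02276 N).
Azimuth = atan2(E, N) = atan2(-0.01803, -0.02276) = 218.4° ≈ 218°.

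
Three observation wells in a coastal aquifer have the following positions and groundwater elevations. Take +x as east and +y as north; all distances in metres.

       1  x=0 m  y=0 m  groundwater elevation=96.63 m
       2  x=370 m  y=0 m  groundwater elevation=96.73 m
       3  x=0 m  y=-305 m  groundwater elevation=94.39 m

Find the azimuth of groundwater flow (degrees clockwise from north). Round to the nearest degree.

∂h/∂x = (96.73 − 96.63) / (370 − 0) = +0.0002703
∂h/∂y = (94.39 − 96.63) / (-305 − 0) = +0.007344
Flow direction (−∇h) has components (-0.0002703 E, -0.007344 N).
Azimuth = atan2(E, N) = atan2(-0.0002703, -0.007344) = 182.1° ≈ 182°.

182°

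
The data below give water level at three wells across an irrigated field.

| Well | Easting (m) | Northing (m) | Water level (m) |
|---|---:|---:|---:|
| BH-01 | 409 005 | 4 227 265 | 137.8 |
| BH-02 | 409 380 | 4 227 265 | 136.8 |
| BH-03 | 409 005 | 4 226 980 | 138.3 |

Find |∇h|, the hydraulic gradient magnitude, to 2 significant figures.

0.0032

∂h/∂x = (136.8 − 137.8) / (409380 − 409005) = -0.002667
∂h/∂y = (138.3 − 137.8) / (4226980 − 4227265) = -0.001754
|∇h| = √(-0.002667² + -0.001754²) = 0.003192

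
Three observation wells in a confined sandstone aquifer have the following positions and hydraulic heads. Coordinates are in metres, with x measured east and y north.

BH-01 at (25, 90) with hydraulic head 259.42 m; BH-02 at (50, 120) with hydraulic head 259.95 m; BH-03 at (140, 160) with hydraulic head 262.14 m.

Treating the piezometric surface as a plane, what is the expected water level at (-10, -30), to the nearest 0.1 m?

Three-point gradient (reference BH-01): Δ to BH-02 = (25, 30, +0.53), Δ to BH-03 = (115, 70, +2.72).
∂h/∂x = +0.02618, ∂h/∂y = -0.004147 (det = -1700).
h(-10, -30) = 259.42 + (+0.02618)·(-35) + (-0.004147)·(-120) = 259.42 -0.916 +0.498 = 259.001 m.

259.0 m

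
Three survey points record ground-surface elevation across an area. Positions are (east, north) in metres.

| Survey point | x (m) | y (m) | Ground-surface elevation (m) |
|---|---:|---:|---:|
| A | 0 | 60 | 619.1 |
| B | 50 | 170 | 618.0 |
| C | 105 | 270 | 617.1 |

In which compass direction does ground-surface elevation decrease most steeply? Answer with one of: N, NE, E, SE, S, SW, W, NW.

NW

Differences from A: to B (Δx, Δy, Δh) = (50, 110, -1.1); to C = (105, 210, -2.0).
Solve a·Δx + b·Δy = Δz: det = 50·210 − 105·110 = -1050.
∂z/∂x = [(-1.1)·210 − (-2.0)·110] / -1050 = +0.01048
∂z/∂y = [50·(-2.0) − 105·(-1.1)] / -1050 = -0.01476
Steepest decrease is along −∇f = (-0.01048 E, +0.01476 N) → northwest.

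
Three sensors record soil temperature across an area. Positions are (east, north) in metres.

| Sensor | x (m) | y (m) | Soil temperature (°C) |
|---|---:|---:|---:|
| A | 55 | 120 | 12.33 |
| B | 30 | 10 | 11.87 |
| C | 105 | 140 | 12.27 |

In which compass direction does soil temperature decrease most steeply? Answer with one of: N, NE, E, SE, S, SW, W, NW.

SE

Three-point gradient (reference A): Δ to B = (-25, -110, -0.46), Δ to C = (50, 20, -0.06).
∂T/∂x = -0.003160, ∂T/∂y = +0.004900 (det = 5000).
Steepest decrease is along −∇f = (+0.003160 E, -0.004900 N) → southeast.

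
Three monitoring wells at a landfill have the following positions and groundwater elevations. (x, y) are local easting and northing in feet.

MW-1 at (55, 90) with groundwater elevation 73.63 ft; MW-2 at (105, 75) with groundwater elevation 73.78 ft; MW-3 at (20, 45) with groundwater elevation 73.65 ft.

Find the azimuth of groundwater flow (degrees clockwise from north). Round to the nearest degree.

314°

Taking MW-1 as reference: MW-2−MW-1 = (50, -15, +0.15); MW-3−MW-1 = (-35, -45, +0.02).
Determinant of the coordinate differences = 50·(-45) − (-35)·(-15) = -2775.
∂h/∂x = [(+0.15)·(-45) − (+0.02)·(-15)] / -2775 = +0.002324
∂h/∂y = [50·(+0.02) − (-35)·(+0.15)] / -2775 = -0.002252
Flow direction (−∇h) has components (-0.002324 E, +0.002252 N).
Azimuth = atan2(E, N) = atan2(-0.002324, +0.002252) = 314.1° ≈ 314°.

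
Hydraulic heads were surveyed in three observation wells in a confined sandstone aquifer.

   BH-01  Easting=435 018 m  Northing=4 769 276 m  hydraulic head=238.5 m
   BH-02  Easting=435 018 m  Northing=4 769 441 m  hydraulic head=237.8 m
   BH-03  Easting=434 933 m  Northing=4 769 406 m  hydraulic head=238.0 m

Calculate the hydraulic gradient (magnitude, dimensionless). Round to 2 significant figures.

0.0043

Differences from BH-01: to BH-02 (Δx, Δy, Δh) = (0, 165, -0.7); to BH-03 = (-85, 130, -0.5).
Determinant of the coordinate differences = 0·130 − (-85)·165 = 14025.
∂h/∂x = [(-0.7)·130 − (-0.5)·165] / 14025 = -0.0006061
∂h/∂y = [0·(-0.5) − (-85)·(-0.7)] / 14025 = -0.004242
|∇h| = √(-0.0006061² + -0.004242²) = 0.004285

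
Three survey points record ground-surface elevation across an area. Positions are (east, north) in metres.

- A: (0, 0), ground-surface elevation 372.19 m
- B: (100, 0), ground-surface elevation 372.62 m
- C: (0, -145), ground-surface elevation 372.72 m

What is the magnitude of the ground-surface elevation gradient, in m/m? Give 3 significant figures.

0.00564 m/m

∂z/∂x = (372.62 − 372.19) / (100 − 0) = +0.004300
∂z/∂y = (372.72 − 372.19) / (-145 − 0) = -0.003655
|∇f| = √(0.004300² + -0.003655²) = 0.005643 m/m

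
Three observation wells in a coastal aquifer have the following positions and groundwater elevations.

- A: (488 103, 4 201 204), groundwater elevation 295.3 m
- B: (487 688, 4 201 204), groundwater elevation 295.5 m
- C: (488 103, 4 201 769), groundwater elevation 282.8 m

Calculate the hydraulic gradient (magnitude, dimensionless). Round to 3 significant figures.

∂h/∂x = (295.5 − 295.3) / (487688 − 488103) = -0.0004819
∂h/∂y = (282.8 − 295.3) / (4201769 − 4201204) = -0.02212
|∇h| = √(-0.0004819² + -0.02212²) = 0.02213

0.0221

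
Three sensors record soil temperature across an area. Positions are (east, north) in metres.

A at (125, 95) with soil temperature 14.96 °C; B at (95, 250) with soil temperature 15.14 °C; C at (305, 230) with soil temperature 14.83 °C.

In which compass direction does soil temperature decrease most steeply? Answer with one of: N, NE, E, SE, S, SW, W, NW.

Taking A as reference: B−A = (-30, 155, +0.18); C−A = (180, 135, -0.13).
Determinant of the coordinate differences = (-30)·135 − 180·155 = -31950.
∂T/∂x = [(+0.18)·135 − (-0.13)·155] / -31950 = -0.001391
∂T/∂y = [(-30)·(-0.13) − 180·(+0.18)] / -31950 = +0.0008920
Steepest decrease is along −∇f = (+0.001391 E, -0.0008920 N) → southeast.

SE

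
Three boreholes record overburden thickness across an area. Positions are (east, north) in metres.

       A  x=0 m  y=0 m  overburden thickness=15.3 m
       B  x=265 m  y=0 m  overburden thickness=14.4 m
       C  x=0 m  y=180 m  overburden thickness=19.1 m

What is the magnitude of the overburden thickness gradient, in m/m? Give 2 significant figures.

0.021 m/m

∂d/∂x = (14.4 − 15.3) / (265 − 0) = -0.003396
∂d/∂y = (19.1 − 15.3) / (180 − 0) = +0.02111
|∇f| = √(-0.003396² + 0.02111²) = 0.02138 m/m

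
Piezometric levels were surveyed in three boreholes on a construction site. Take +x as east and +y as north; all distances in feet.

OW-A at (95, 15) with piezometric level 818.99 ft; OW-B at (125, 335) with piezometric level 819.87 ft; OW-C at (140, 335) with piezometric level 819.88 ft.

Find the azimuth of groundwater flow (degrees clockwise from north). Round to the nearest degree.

194°

Taking OW-A as reference: OW-B−OW-A = (30, 320, +0.88); OW-C−OW-A = (45, 320, +0.89).
Determinant of the coordinate differences = 30·320 − 45·320 = -4800.
∂h/∂x = [(+0.88)·320 − (+0.89)·320] / -4800 = +0.0006667
∂h/∂y = [30·(+0.89) − 45·(+0.88)] / -4800 = +0.002688
Flow direction (−∇h) has components (-0.0006667 E, -0.002688 N).
Azimuth = atan2(E, N) = atan2(-0.0006667, -0.002688) = 193.9° ≈ 194°.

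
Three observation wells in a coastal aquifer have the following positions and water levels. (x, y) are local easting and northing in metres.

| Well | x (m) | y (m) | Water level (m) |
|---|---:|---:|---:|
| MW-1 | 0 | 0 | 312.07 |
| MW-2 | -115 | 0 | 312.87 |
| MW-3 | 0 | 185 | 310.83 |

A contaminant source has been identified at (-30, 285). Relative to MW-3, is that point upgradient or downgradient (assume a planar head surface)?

downgradient

∂h/∂x = (312.87 − 312.07) / (-115 − 0) = -0.006957
∂h/∂y = (310.83 − 312.07) / (185 − 0) = -0.006703
Head at (-30, 285) = 312.07 + (-0.006957)·(-30) + (-0.006703)·(285) = 310.37 m.
That is lower than the 310.83 m at MW-3, so the point is downgradient.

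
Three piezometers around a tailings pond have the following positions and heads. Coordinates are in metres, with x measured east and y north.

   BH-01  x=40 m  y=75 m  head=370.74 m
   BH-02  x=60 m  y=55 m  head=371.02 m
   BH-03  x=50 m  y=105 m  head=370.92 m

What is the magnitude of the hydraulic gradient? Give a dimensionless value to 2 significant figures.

0.015

Differences from BH-01: to BH-02 (Δx, Δy, Δh) = (20, -20, +0.28); to BH-03 = (10, 30, +0.18).
Solve a·Δx + b·Δy = Δh: det = 20·30 − 10·(-20) = 800.
∂h/∂x = [(+0.28)·30 − (+0.18)·(-20)] / 800 = +0.01500
∂h/∂y = [20·(+0.18) − 10·(+0.28)] / 800 = +0.001000
|∇h| = √(0.01500² + 0.001000²) = 0.01503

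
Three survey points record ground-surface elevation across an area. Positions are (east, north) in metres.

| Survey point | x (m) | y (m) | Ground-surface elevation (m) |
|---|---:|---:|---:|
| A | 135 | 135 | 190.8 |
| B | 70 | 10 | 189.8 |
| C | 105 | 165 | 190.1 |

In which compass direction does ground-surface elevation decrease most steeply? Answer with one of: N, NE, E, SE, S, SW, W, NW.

W

Differences from A: to B (Δx, Δy, Δh) = (-65, -125, -1.0); to C = (-30, 30, -0.7).
Solve a·Δx + b·Δy = Δz: det = (-65)·30 − (-30)·(-125) = -5700.
∂z/∂x = [(-1.0)·30 − (-0.7)·(-125)] / -5700 = +0.02061
∂z/∂y = [(-65)·(-0.7) − (-30)·(-1.0)] / -5700 = -0.002719
Steepest decrease is along −∇f = (-0.02061 E, +0.002719 N) → west.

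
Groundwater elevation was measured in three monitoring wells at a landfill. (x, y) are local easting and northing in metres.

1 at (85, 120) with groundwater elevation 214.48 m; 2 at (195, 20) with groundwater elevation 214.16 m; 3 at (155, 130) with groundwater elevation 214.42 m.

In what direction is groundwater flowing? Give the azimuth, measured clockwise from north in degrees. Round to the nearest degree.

150°

Three-point gradient (reference 1): Δ to 2 = (110, -100, -0.32), Δ to 3 = (70, 10, -0.06).
∂h/∂x = -0.001136, ∂h/∂y = +0.001951 (det = 8100).
Flow direction (−∇h) has components (+0.001136 E, -0.001951 N).
Azimuth = atan2(E, N) = atan2(+0.001136, -0.001951) = 149.8° ≈ 150°.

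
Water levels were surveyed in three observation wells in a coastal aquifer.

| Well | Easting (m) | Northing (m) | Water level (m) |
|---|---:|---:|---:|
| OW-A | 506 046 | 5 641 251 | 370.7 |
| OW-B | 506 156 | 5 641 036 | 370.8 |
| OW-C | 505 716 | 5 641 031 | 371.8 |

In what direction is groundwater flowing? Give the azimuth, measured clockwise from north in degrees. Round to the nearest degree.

Differences from OW-A: to OW-B (Δx, Δy, Δh) = (110, -215, +0.1); to OW-C = (-330, -220, +1.1).
Solve a·Δx + b·Δy = Δh: det = 110·(-220) − (-330)·(-215) = -95150.
∂h/∂x = [(+0.1)·(-220) − (+1.1)·(-215)] / -95150 = -0.002254
∂h/∂y = [110·(+1.1) − (-330)·(+0.1)] / -95150 = -0.001618
Flow direction (−∇h) has components (+0.002254 E, +0.001618 N).
Azimuth = atan2(E, N) = atan2(+0.002254, +0.001618) = 54.3° ≈ 054°.

054°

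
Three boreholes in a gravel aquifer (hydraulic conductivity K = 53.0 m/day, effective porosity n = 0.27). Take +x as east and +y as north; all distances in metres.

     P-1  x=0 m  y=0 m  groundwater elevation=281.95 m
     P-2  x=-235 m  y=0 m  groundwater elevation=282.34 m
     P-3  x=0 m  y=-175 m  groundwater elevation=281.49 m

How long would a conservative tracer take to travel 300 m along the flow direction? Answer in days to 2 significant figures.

∂h/∂x = (282.34 − 281.95) / (-235 − 0) = -0.001660
∂h/∂y = (281.49 − 281.95) / (-175 − 0) = +0.002629
|∇h| = √(-0.001660² + 0.002629²) = 0.003109
Seepage velocity v = K·i/n = 53.0 × 0.003109 / 0.27 = 0.6103 m/day.
t = 300 / 0.6103 = 491.6 days.

490 days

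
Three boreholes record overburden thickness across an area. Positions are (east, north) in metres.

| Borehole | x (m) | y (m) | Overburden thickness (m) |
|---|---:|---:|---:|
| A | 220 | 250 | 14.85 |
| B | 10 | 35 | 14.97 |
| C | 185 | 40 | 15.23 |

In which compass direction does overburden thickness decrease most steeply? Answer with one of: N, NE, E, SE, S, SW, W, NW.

With d = a·x + b·y + c and A as origin, the differences give:
  (-210)·a + (-215)·b = +0.12
  (-35)·a + (-210)·b = +0.38
Eliminate b (×(-210) and ×(-215), subtract): 36575·a = 56.500 → a = ∂d/∂x = +0.001545
Back-substitute: b = ∂d/∂y = -0.002067.
Steepest decrease is along −∇f = (-0.001545 E, +0.002067 N) → northwest.

NW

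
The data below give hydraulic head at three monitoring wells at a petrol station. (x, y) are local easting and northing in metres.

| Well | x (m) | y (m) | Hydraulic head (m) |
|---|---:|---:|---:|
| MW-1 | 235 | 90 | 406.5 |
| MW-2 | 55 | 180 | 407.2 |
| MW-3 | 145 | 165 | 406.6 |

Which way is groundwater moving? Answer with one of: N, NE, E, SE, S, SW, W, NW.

NE

With h = a·x + b·y + c and MW-1 as origin, the differences give:
  (-180)·a + 90·b = +0.7
  (-90)·a + 75·b = +0.1
Eliminate b (×75 and ×90, subtract): -5400·a = 43.50 → a = ∂h/∂x = -0.008056
Back-substitute: b = ∂h/∂y = -0.008333.
Flow = −∇h = (+0.008056 east, +0.008333 north), which points northeast.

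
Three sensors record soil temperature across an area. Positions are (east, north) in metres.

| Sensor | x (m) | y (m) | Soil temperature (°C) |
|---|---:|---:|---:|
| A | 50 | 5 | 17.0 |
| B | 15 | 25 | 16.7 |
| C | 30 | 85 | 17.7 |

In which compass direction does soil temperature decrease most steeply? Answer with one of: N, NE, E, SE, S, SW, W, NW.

SW

Three-point gradient (reference A): Δ to B = (-35, 20, -0.3), Δ to C = (-20, 80, +0.7).
∂T/∂x = +0.01583, ∂T/∂y = +0.01271 (det = -2400).
Steepest decrease is along −∇f = (-0.01583 E, -0.01271 N) → southwest.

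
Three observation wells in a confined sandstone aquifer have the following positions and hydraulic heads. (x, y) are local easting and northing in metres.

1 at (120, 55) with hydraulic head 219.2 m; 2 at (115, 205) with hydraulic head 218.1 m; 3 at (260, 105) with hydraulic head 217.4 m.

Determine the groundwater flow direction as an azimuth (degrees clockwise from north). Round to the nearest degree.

053°

Taking 1 as reference: 2−1 = (-5, 150, -1.1); 3−1 = (140, 50, -1.8).
Determinant of the coordinate differences = (-5)·50 − 140·150 = -21250.
∂h/∂x = [(-1.1)·50 − (-1.8)·150] / -21250 = -0.01012
∂h/∂y = [(-5)·(-1.8) − 140·(-1.1)] / -21250 = -0.007671
Flow direction (−∇h) has components (+0.01012 E, +0.007671 N).
Azimuth = atan2(E, N) = atan2(+0.01012, +0.007671) = 52.8° ≈ 053°.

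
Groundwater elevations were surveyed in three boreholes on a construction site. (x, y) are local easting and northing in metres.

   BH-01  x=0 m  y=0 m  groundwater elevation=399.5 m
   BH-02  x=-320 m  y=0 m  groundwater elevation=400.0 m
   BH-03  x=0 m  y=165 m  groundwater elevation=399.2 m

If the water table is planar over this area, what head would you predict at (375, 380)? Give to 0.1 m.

∂h/∂x = (400.0 − 399.5) / (-320 − 0) = -0.001563
∂h/∂y = (399.2 − 399.5) / (165 − 0) = -0.001818
h(375, 380) = 399.5 + (-0.001563)·(375) + (-0.001818)·(380) = 399.5 -0.586 -0.691 = 398.223 m.

398.2 m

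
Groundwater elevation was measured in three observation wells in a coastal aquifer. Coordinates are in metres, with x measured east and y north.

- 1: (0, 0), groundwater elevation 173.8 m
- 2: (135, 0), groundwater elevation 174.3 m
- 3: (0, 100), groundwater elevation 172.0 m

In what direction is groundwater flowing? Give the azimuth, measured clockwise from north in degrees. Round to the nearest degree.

∂h/∂x = (174.3 − 173.8) / (135 − 0) = +0.003704
∂h/∂y = (172.0 − 173.8) / (100 − 0) = -0.01800
Flow direction (−∇h) has components (-0.003704 E, +0.01800 N).
Azimuth = atan2(E, N) = atan2(-0.003704, +0.01800) = 348.4° ≈ 348°.

348°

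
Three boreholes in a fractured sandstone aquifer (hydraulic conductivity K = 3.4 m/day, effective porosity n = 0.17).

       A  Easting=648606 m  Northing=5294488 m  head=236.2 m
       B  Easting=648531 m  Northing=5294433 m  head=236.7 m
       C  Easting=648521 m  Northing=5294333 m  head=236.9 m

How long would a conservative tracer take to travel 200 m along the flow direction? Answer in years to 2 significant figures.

4.7 years

Taking A as reference: B−A = (-75, -55, +0.5); C−A = (-85, -155, +0.7).
Determinant of the coordinate differences = (-75)·(-155) − (-85)·(-55) = 6950.
∂h/∂x = [(+0.5)·(-155) − (+0.7)·(-55)] / 6950 = -0.005612
∂h/∂y = [(-75)·(+0.7) − (-85)·(+0.5)] / 6950 = -0.001439
|∇h| = √(-0.005612² + -0.001439²) = 0.005794
Seepage velocity v = K·i/n = 3.4 × 0.005794 / 0.17 = 0.1159 m/day.
t = 200 / 0.1159 = 1726 days = 4.73 years.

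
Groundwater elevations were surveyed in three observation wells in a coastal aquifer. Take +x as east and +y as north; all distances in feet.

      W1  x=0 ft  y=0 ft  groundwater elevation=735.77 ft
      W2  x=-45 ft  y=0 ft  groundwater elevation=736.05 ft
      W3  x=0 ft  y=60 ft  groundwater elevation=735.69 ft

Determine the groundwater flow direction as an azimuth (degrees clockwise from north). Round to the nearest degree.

078°

∂h/∂x = (736.05 − 735.77) / (-45 − 0) = -0.006222
∂h/∂y = (735.69 − 735.77) / (60 − 0) = -0.001333
Flow direction (−∇h) has components (+0.006222 E, +0.001333 N).
Azimuth = atan2(E, N) = atan2(+0.006222, +0.001333) = 77.9° ≈ 078°.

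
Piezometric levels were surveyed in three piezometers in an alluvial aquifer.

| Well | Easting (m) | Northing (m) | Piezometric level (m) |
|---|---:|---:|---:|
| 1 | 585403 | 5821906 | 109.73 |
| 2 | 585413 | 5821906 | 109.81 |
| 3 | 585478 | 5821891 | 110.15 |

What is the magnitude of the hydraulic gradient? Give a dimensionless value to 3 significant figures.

With h = a·x + b·y + c and 1 as origin, the differences give:
  10·a + 0·b = +0.08
  75·a + (-15)·b = +0.42
Eliminate b (×(-15) and ×0, subtract): -150·a = -1.200 → a = ∂h/∂x = +0.008000
Back-substitute: b = ∂h/∂y = +0.01200.
|∇h| = √(0.008000² + 0.01200²) = 0.01442

0.0144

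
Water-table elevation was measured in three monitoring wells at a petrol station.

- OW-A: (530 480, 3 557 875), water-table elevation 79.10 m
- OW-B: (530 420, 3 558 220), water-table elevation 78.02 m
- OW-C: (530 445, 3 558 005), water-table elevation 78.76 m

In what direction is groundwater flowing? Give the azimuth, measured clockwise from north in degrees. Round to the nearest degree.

053°

Differences from OW-A: to OW-B (Δx, Δy, Δh) = (-60, 345, -1.08); to OW-C = (-35, 130, -0.34).
Determinant of the coordinate differences = (-60)·130 − (-35)·345 = 4275.
∂h/∂x = [(-1.08)·130 − (-0.34)·345] / 4275 = -0.005404
∂h/∂y = [(-60)·(-0.34) − (-35)·(-1.08)] / 4275 = -0.004070
Flow direction (−∇h) has components (+0.005404 E, +0.004070 N).
Azimuth = atan2(E, N) = atan2(+0.005404, +0.004070) = 53.0° ≈ 053°.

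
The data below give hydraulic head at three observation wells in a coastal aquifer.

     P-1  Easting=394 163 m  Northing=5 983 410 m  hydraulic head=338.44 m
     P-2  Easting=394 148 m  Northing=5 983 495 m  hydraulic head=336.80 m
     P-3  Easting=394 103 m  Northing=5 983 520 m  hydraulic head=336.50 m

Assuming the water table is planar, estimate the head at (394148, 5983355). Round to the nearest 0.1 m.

Differences from P-1: to P-2 (Δx, Δy, Δh) = (-15, 85, -1.64); to P-3 = (-60, 110, -1.94).
Solve a·Δx + b·Δy = Δh: det = (-15)·110 − (-60)·85 = 3450.
∂h/∂x = [(-1.64)·110 − (-1.94)·85] / 3450 = -0.004493
∂h/∂y = [(-15)·(-1.94) − (-60)·(-1.64)] / 3450 = -0.02009
h(394148, 5983355) = 338.44 + (-0.004493)·(-15) + (-0.02009)·(-55) = 338.44 +0.067 +1.105 = 339.612 m.

339.6 m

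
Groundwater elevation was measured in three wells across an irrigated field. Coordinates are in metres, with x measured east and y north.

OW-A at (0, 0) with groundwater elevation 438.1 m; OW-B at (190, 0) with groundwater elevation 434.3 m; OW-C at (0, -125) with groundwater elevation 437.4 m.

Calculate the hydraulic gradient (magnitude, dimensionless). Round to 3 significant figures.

0.0208

∂h/∂x = (434.3 − 438.1) / (190 − 0) = -0.02000
∂h/∂y = (437.4 − 438.1) / (-125 − 0) = +0.005600
|∇h| = √(-0.02000² + 0.005600²) = 0.02077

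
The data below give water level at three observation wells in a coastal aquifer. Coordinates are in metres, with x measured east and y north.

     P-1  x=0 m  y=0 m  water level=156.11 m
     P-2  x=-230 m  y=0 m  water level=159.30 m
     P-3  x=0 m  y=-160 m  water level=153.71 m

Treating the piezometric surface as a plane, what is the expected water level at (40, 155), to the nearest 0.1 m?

∂h/∂x = (159.30 − 156.11) / (-230 − 0) = -0.01387
∂h/∂y = (153.71 − 156.11) / (-160 − 0) = +0.01500
h(40, 155) = 156.11 + (-0.01387)·(40) + (+0.01500)·(155) = 156.11 -0.555 +2.325 = 157.880 m.

157.9 m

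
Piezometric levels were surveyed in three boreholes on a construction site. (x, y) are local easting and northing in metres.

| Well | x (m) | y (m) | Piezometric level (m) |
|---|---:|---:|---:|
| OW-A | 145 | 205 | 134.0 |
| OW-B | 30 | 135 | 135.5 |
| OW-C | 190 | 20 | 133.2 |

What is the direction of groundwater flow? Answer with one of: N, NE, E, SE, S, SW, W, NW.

Taking OW-A as reference: OW-B−OW-A = (-115, -70, +1.5); OW-C−OW-A = (45, -185, -0.8).
Solve a·Δx + b·Δy = Δh: det = (-115)·(-185) − 45·(-70) = 24425.
∂h/∂x = [(+1.5)·(-185) − (-0.8)·(-70)] / 24425 = -0.01365
∂h/∂y = [(-115)·(-0.8) − 45·(+1.5)] / 24425 = +0.001003
Flow = −∇h = (+0.01365 east, -0.001003 north), which points east.

E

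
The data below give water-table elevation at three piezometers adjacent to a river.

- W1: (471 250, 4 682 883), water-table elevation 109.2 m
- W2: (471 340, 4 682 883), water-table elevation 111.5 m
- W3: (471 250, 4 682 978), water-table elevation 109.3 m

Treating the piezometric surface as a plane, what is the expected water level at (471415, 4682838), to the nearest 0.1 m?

∂h/∂x = (111.5 − 109.2) / (471340 − 471250) = +0.02556
∂h/∂y = (109.3 − 109.2) / (4682978 − 4682883) = +0.001053
h(471415, 4682838) = 109.2 + (+0.02556)·(165) + (+0.001053)·(-45) = 109.2 +4.217 -0.047 = 113.369 m.

113.4 m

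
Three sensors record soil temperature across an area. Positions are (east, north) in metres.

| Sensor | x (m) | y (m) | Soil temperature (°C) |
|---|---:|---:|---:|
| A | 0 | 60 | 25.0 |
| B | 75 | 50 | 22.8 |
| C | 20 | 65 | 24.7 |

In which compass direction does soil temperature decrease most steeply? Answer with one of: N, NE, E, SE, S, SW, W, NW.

SE

Differences from A: to B (Δx, Δy, Δh) = (75, -10, -2.2); to C = (20, 5, -0.3).
Determinant of the coordinate differences = 75·5 − 20·(-10) = 575.
∂T/∂x = [(-2.2)·5 − (-0.3)·(-10)] / 575 = -0.02435
∂T/∂y = [75·(-0.3) − 20·(-2.2)] / 575 = +0.03739
Steepest decrease is along −∇f = (+0.02435 E, -0.03739 N) → southeast.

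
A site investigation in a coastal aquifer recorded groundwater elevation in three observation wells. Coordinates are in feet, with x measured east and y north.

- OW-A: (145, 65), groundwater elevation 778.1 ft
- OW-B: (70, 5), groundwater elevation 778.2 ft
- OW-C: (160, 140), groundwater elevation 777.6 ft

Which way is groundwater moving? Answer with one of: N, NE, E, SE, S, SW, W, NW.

NW

Differences from OW-A: to OW-B (Δx, Δy, Δh) = (-75, -60, +0.1); to OW-C = (15, 75, -0.5).
Determinant of the coordinate differences = (-75)·75 − 15·(-60) = -4725.
∂h/∂x = [(+0.1)·75 − (-0.5)·(-60)] / -4725 = +0.004762
∂h/∂y = [(-75)·(-0.5) − 15·(+0.1)] / -4725 = -0.007619
Flow = −∇h = (-0.004762 east, +0.007619 north), which points northwest.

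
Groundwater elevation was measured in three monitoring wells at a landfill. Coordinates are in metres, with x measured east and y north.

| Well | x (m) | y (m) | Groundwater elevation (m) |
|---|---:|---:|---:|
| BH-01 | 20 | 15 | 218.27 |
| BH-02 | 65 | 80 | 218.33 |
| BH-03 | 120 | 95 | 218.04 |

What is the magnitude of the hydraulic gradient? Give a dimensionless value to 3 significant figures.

Taking BH-01 as reference: BH-02−BH-01 = (45, 65, +0.06); BH-03−BH-01 = (100, 80, -0.23).
Determinant of the coordinate differences = 45·80 − 100·65 = -2900.
∂h/∂x = [(+0.06)·80 − (-0.23)·65] / -2900 = -0.006810
∂h/∂y = [45·(-0.23) − 100·(+0.06)] / -2900 = +0.005638
|∇h| = √(-0.006810² + 0.005638²) = 0.008841

0.00884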